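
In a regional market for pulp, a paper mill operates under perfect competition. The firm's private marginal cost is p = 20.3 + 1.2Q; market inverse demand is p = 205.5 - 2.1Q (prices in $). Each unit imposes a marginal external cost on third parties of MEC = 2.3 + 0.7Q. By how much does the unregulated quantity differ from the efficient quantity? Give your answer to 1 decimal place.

10.4 units

Market equilibrium (private): 20.3 + 1.2Q = 205.5 - 2.1Q → Q_m = 56.1212.
Social marginal cost = private MC + MEC = 22.6 + 1.9Q.
Set SMC = demand: 22.6 + 1.9Q = 205.5 - 2.1Q → Q* = 45.7250.
Gap = |56.1212 − 45.7250| = 10.3962.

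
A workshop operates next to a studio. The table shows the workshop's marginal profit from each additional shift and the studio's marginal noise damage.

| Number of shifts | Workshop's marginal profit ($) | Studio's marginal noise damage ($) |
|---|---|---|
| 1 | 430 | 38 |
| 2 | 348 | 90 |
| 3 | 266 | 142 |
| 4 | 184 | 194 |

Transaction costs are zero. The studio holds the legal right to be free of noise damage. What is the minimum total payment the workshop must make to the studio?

Efficient level: marginal profit ≥ marginal noise damage through level 3, so k* = 3.
With the studio holding the right, the workshop must at least compensate total damage at k*: 38 + 90 + 142 = 270.

$270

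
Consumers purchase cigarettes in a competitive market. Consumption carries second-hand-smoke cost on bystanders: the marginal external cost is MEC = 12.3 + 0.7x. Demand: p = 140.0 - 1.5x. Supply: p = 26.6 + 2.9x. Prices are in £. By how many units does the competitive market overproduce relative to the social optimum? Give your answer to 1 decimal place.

Market equilibrium (private): 26.6 + 2.9x = 140.0 - 1.5x → x_m = 25.7727.
Social marginal benefit = demand − MEC = 127.7 - 2.2x.
Set SMB = MC: 127.7 - 2.2x = 26.6 + 2.9x → x* = 19.8235.
Gap = |25.7727 − 19.8235| = 5.9492.

5.9 units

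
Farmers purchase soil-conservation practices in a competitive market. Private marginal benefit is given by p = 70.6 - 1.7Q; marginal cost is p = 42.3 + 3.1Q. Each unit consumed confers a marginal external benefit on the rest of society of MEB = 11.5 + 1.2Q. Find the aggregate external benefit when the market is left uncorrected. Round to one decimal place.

88.7

Market equilibrium (private): 42.3 + 3.1Q = 70.6 - 1.7Q → Q_m = 5.8958.
Total external benefit = ∫₀^{Q_m} (11.5 + 1.2Q) dQ = 11.5×5.8958 + ½×1.2×5.8958² = 88.6580.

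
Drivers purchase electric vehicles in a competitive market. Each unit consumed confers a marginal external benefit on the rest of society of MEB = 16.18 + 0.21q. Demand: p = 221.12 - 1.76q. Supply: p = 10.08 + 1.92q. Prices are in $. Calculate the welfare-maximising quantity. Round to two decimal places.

Social marginal benefit = demand + MEB = 237.30 - 1.55q.
Set SMB = MC: 237.30 - 1.55q = 10.08 + 1.92q → q* = 65.4813.

q* = 65.48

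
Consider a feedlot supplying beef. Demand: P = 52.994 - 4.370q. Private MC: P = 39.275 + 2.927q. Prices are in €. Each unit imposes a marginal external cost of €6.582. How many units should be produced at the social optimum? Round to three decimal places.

Social marginal cost = private MC + MEC = 45.857 + 2.927q.
Set SMC = demand: 45.857 + 2.927q = 52.994 - 4.370q → q* = 0.9781.

q* = 0.978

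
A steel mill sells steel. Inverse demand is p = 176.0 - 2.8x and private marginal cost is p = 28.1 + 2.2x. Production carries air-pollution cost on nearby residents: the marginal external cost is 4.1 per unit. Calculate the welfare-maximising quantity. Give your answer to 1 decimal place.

x* = 28.8

Social marginal cost = private MC + MEC = 32.2 + 2.2x.
Set SMC = demand: 32.2 + 2.2x = 176.0 - 2.8x → x* = 28.7600.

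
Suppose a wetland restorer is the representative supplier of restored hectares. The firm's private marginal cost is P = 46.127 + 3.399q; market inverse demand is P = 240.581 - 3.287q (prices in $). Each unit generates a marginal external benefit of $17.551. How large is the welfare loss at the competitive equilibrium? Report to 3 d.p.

DWL = $23.036

Market equilibrium (private): 46.127 + 3.399q = 240.581 - 3.287q → q_m = 29.0838.
Social marginal cost = private MC − MEB = 28.576 + 3.399q.
Set SMC = demand: 28.576 + 3.399q = 240.581 - 3.287q → q* = 31.7088.
The loss is the area between SMC and demand from q* to q_m; with linear curves that's a triangle of height MEB(q_m).
DWL = ½ × 2.6250 × 17.5510 = 23.0357.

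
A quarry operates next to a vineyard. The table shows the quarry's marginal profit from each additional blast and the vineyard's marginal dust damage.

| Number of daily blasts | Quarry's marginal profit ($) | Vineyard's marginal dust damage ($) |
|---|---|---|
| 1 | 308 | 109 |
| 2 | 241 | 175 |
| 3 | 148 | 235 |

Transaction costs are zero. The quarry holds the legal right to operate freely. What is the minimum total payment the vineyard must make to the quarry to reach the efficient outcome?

Left alone the quarry would choose level 3 (marginal profit stays positive).
Efficient level: k* = 2 (marginal profit ≥ marginal dust damage through 2).
The vineyard must at least cover the quarry's forgone profit from cutting 3→2: 148 = 148.

$148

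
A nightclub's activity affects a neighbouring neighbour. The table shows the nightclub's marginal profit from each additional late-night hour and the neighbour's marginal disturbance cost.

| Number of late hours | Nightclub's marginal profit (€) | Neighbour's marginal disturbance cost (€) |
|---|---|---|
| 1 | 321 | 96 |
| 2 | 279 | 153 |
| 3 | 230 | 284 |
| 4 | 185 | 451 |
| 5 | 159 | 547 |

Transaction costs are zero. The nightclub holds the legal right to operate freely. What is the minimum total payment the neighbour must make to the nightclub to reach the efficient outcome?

Left alone the nightclub would choose level 5 (marginal profit stays positive).
Efficient level: k* = 2 (marginal profit ≥ marginal disturbance cost through 2).
The neighbour must at least cover the nightclub's forgone profit from cutting 5→2: 230 + 185 + 159 = 574.

€574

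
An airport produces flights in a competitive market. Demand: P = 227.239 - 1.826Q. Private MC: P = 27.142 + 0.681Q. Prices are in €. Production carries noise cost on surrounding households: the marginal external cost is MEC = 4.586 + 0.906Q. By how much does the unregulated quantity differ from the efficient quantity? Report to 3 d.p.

Market equilibrium (private): 27.142 + 0.681Q = 227.239 - 1.826Q → Q_m = 79.8153.
Social marginal cost = private MC + MEC = 31.728 + 1.587Q.
Set SMC = demand: 31.728 + 1.587Q = 227.239 - 1.826Q → Q* = 57.2842.
Gap = |79.8153 − 57.2842| = 22.5311.

22.531 units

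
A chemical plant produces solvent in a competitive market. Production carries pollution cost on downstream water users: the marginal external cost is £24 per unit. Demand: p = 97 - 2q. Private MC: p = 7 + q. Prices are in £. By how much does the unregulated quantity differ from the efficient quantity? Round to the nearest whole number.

8 units

Market equilibrium (private): 7 + q = 97 - 2q → q_m = 30.0000.
Social marginal cost = private MC + MEC = 31 + q.
Set SMC = demand: 31 + q = 97 - 2q → q* = 22.0000.
Gap = |30.0000 − 22.0000| = 8.0000.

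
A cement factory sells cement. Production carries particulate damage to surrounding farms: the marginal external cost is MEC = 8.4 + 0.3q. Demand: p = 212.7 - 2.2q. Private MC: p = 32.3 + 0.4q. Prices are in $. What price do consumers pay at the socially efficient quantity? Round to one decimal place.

Social marginal cost = private MC + MEC = 40.7 + 0.7q.
Set SMC = demand: 40.7 + 0.7q = 212.7 - 2.2q → q* = 59.3103.
Consumer price on the demand curve at q*: 212.7 − 2.2×59.3103 = 82.2173.

P = $82.2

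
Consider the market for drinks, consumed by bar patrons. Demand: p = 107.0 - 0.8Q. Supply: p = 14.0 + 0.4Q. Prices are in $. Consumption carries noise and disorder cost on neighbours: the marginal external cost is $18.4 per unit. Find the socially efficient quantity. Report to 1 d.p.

Q* = 62.2

Social marginal benefit = demand − MEC = 88.6 - 0.8Q.
Set SMB = MC: 88.6 - 0.8Q = 14.0 + 0.4Q → Q* = 62.1667.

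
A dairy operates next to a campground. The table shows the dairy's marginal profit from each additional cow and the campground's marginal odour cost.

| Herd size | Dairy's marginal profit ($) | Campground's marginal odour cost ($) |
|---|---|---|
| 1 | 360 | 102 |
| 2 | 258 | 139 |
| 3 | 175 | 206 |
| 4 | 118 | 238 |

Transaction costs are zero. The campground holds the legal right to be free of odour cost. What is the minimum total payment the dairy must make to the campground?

$241

Efficient level: marginal profit ≥ marginal odour cost through level 2, so k* = 2.
With the campground holding the right, the dairy must at least compensate total damage at k*: 102 + 139 = 241.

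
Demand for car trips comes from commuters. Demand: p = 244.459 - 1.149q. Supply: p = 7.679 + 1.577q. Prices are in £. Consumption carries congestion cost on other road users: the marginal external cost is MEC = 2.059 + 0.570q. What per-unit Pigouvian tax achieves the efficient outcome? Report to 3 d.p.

Social marginal benefit = demand − MEC = 242.400 - 1.719q.
Set SMB = MC: 242.400 - 1.719q = 7.679 + 1.577q → q* = 71.2139.
The Pigouvian tax equals MEC at q*: 2.059 + 0.570×71.2139 = 42.6509.

tax = £42.651 per unit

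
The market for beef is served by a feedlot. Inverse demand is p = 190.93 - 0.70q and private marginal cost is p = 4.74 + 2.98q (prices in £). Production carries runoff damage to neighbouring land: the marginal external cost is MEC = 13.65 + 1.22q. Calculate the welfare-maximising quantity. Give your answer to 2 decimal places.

Social marginal cost = private MC + MEC = 18.39 + 4.20q.
Set SMC = demand: 18.39 + 4.20q = 190.93 - 0.70q → q* = 35.2122.

q* = 35.21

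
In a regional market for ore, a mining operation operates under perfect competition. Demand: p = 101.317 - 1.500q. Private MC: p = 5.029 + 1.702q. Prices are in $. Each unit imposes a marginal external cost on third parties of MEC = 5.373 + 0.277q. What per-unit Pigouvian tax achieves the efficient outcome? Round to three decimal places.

tax = $12.612 per unit

Social marginal cost = private MC + MEC = 10.402 + 1.979q.
Set SMC = demand: 10.402 + 1.979q = 101.317 - 1.500q → q* = 26.1325.
The Pigouvian tax equals MEC at q*: 5.373 + 0.277×26.1325 = 12.6117.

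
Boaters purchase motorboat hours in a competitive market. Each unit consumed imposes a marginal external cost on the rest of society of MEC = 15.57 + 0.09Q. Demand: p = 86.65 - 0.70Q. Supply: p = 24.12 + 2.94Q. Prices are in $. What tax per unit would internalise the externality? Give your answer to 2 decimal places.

Social marginal benefit = demand − MEC = 71.08 - 0.79Q.
Set SMB = MC: 71.08 - 0.79Q = 24.12 + 2.94Q → Q* = 12.5898.
The Pigouvian tax equals MEC at Q*: 15.57 + 0.09×12.5898 = 16.7031.

tax = $16.70 per unit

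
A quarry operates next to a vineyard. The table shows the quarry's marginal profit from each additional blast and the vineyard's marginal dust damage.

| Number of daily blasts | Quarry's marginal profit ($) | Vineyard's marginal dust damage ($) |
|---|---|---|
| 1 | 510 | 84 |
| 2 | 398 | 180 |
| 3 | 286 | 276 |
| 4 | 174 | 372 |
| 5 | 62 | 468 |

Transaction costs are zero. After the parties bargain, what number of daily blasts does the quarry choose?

3

Bargaining reaches the level where marginal profit last exceeds marginal dust damage.
That holds through level 3 (286 ≥ 276) but not at 4 (174 < 372).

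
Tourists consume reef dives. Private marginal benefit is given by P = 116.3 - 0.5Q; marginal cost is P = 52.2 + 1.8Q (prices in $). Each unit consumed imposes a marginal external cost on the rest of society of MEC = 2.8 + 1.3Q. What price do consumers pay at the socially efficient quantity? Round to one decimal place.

P = $107.8

Social marginal benefit = demand − MEC = 113.5 - 1.8Q.
Set SMB = MC: 113.5 - 1.8Q = 52.2 + 1.8Q → Q* = 17.0278.
Consumer price on the demand curve at Q*: 116.3 − 0.5×17.0278 = 107.7861.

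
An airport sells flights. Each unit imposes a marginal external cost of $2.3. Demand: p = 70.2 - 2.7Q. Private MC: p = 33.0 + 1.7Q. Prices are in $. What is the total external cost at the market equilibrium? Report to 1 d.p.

$19.4

Market equilibrium (private): 33.0 + 1.7Q = 70.2 - 2.7Q → Q_m = 8.4545.
Total external cost = MEC × Q_m = 2.3 × 8.4545 = 19.4454.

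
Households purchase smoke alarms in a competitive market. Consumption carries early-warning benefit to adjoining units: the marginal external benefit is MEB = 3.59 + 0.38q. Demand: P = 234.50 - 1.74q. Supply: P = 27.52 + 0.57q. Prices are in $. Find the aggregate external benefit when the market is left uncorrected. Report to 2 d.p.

$1847.08

Market equilibrium (private): 27.52 + 0.57q = 234.50 - 1.74q → q_m = 89.6017.
Total external benefit = ∫₀^{q_m} (3.59 + 0.38q) dq = 3.59×89.6017 + ½×0.38×89.6017² = 1847.0784.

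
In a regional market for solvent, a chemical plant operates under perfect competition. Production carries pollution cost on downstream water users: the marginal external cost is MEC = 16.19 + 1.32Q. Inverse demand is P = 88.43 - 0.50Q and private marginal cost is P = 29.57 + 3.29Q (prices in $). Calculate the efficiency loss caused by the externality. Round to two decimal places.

DWL = $131.72

Market equilibrium (private): 29.57 + 3.29Q = 88.43 - 0.50Q → Q_m = 15.5303.
Social marginal cost = private MC + MEC = 45.76 + 4.61Q.
Set SMC = demand: 45.76 + 4.61Q = 88.43 - 0.50Q → Q* = 8.3503.
The welfare-loss triangle has base |Q_m − Q*| and height MEC(Q_m) (the vertical gap between SMC and demand is zero at Q* and MEC at Q_m).
DWL = ½ × 7.1800 × 36.6901 = 131.7175.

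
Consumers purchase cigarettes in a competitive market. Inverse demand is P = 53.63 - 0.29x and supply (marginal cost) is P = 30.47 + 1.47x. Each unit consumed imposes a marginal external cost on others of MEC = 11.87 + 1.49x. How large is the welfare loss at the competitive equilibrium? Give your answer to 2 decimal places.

DWL = 152.43

Market equilibrium (private): 30.47 + 1.47x = 53.63 - 0.29x → x_m = 13.1591.
Social marginal benefit = demand − MEC = 41.76 - 1.78x.
Set SMB = MC: 41.76 - 1.78x = 30.47 + 1.47x → x* = 3.4738.
The loss is the area between SMB and MC from x* to x_m; with linear curves that's a triangle of height MEC(x_m).
DWL = ½ × 9.6853 × 31.4770 = 152.4321.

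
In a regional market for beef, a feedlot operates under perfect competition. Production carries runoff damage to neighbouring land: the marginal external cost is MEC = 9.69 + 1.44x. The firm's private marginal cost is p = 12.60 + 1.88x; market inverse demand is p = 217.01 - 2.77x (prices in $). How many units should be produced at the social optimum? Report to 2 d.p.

Social marginal cost = private MC + MEC = 22.29 + 3.32x.
Set SMC = demand: 22.29 + 3.32x = 217.01 - 2.77x → x* = 31.9737.

x* = 31.97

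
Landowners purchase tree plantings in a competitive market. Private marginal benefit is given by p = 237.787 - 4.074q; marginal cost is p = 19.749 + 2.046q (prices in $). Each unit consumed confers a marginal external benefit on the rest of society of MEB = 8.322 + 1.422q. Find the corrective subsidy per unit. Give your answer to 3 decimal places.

Social marginal benefit = demand + MEB = 246.109 - 2.652q.
Set SMB = MC: 246.109 - 2.652q = 19.749 + 2.046q → q* = 48.1822.
The Pigouvian subsidy equals MEB at q*: 8.322 + 1.422×48.1822 = 76.8371.

subsidy = $76.837 per unit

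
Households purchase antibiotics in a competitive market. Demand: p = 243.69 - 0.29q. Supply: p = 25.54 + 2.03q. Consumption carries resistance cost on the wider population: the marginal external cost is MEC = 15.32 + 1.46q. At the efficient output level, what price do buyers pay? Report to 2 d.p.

Social marginal benefit = demand − MEC = 228.37 - 1.75q.
Set SMB = MC: 228.37 - 1.75q = 25.54 + 2.03q → q* = 53.6587.
Consumer price on the demand curve at q*: 243.69 − 0.29×53.6587 = 228.1290.

P = 228.13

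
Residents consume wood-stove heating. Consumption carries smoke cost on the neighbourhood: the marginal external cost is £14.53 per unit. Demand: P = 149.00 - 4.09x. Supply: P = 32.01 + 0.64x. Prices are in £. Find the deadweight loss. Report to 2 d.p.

DWL = £22.32

Market equilibrium (private): 32.01 + 0.64x = 149.00 - 4.09x → x_m = 24.7336.
Social marginal benefit = demand − MEC = 134.47 - 4.09x.
Set SMB = MC: 134.47 - 4.09x = 32.01 + 0.64x → x* = 21.6617.
The welfare-loss triangle has base |x_m − x*| and height MEC(x_m) (the vertical gap between SMB and MC is zero at x* and MEC at x_m).
DWL = ½ × 3.0719 × 14.5300 = 22.3174.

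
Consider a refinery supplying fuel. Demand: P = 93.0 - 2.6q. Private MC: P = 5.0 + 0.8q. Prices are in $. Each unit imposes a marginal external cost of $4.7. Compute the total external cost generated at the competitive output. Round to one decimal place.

$121.6

Market equilibrium (private): 5.0 + 0.8q = 93.0 - 2.6q → q_m = 25.8824.
Total external cost = MEC × q_m = 4.7 × 25.8824 = 121.6473.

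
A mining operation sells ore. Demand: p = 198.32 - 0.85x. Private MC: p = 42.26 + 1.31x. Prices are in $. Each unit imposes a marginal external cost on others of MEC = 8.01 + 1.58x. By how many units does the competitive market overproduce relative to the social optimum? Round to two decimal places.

Market equilibrium (private): 42.26 + 1.31x = 198.32 - 0.85x → x_m = 72.2500.
Social marginal cost = private MC + MEC = 50.27 + 2.89x.
Set SMC = demand: 50.27 + 2.89x = 198.32 - 0.85x → x* = 39.5856.
Gap = |72.2500 − 39.5856| = 32.6644.

32.66 units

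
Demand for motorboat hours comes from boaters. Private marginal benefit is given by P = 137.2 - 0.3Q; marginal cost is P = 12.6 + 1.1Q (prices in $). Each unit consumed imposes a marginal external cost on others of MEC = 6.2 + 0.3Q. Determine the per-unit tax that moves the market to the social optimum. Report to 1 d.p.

tax = $27.1 per unit

Social marginal benefit = demand − MEC = 131.0 - 0.6Q.
Set SMB = MC: 131.0 - 0.6Q = 12.6 + 1.1Q → Q* = 69.6471.
The Pigouvian tax equals MEC at Q*: 6.2 + 0.3×69.6471 = 27.0941.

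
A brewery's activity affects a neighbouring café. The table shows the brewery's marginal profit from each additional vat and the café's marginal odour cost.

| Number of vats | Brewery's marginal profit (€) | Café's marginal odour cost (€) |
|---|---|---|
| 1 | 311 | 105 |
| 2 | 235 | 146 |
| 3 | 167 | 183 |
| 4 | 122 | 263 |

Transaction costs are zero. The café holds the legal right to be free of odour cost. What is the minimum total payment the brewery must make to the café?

Efficient level: marginal profit ≥ marginal odour cost through level 2, so k* = 2.
With the café holding the right, the brewery must at least compensate total damage at k*: 105 + 146 = 251.

€251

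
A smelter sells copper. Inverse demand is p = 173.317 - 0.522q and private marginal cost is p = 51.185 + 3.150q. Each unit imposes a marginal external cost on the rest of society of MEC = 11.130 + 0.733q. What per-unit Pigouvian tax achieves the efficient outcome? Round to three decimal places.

Social marginal cost = private MC + MEC = 62.315 + 3.883q.
Set SMC = demand: 62.315 + 3.883q = 173.317 - 0.522q → q* = 25.1991.
The Pigouvian tax equals MEC at q*: 11.130 + 0.733×25.1991 = 29.6009.

tax = 29.601 per unit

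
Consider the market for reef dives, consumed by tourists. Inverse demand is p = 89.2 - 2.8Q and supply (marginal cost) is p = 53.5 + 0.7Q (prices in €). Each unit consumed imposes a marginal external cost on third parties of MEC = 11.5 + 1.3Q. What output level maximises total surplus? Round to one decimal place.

Q* = 5.0

Social marginal benefit = demand − MEC = 77.7 - 4.1Q.
Set SMB = MC: 77.7 - 4.1Q = 53.5 + 0.7Q → Q* = 5.0417.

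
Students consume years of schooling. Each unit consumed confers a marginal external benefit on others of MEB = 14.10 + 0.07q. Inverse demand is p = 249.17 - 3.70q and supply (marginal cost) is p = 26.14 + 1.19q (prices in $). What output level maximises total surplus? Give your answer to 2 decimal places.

q* = 49.20

Social marginal benefit = demand + MEB = 263.27 - 3.63q.
Set SMB = MC: 263.27 - 3.63q = 26.14 + 1.19q → q* = 49.1971.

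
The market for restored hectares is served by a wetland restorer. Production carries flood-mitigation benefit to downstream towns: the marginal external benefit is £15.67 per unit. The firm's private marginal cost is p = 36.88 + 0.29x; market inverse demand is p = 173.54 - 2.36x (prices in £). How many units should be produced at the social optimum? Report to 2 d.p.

Social marginal cost = private MC − MEB = 21.21 + 0.29x.
Set SMC = demand: 21.21 + 0.29x = 173.54 - 2.36x → x* = 57.4830.

x* = 57.48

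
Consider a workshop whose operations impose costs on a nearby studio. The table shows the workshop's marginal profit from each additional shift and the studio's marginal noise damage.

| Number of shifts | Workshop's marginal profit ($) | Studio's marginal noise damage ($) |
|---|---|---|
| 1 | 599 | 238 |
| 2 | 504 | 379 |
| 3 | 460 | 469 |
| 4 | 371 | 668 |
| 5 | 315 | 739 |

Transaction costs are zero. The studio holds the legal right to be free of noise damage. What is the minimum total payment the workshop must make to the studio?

$617

Efficient level: marginal profit ≥ marginal noise damage through level 2, so k* = 2.
With the studio holding the right, the workshop must at least compensate total damage at k*: 238 + 379 = 617.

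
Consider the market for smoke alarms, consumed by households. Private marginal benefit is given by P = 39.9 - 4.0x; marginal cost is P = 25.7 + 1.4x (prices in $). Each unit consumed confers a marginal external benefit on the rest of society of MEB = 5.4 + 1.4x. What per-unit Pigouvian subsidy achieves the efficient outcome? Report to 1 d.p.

Social marginal benefit = demand + MEB = 45.3 - 2.6x.
Set SMB = MC: 45.3 - 2.6x = 25.7 + 1.4x → x* = 4.9000.
The Pigouvian subsidy equals MEB at x*: 5.4 + 1.4×4.9000 = 12.2600.

subsidy = $12.3 per unit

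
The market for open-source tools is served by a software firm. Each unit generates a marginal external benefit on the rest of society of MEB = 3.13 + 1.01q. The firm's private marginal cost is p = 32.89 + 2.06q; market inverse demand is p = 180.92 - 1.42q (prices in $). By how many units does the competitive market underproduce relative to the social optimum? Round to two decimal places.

Market equilibrium (private): 32.89 + 2.06q = 180.92 - 1.42q → q_m = 42.5374.
Social marginal cost = private MC − MEB = 29.76 + 1.05q.
Set SMC = demand: 29.76 + 1.05q = 180.92 - 1.42q → q* = 61.1984.
Gap = |42.5374 − 61.1984| = 18.6610.

18.66 units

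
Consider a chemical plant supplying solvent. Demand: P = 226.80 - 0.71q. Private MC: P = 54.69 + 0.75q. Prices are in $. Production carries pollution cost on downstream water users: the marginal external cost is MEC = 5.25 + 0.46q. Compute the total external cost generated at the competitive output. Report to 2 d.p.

$3815.09

Market equilibrium (private): 54.69 + 0.75q = 226.80 - 0.71q → q_m = 117.8836.
Total external cost = ∫₀^{q_m} (5.25 + 0.46q) dq = 5.25×117.8836 + ½×0.46×117.8836² = 3815.0938.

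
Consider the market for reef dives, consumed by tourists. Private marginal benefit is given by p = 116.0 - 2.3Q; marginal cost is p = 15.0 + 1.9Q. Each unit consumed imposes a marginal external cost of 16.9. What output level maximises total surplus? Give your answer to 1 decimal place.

Q* = 20.0

Social marginal benefit = demand − MEC = 99.1 - 2.3Q.
Set SMB = MC: 99.1 - 2.3Q = 15.0 + 1.9Q → Q* = 20.0238.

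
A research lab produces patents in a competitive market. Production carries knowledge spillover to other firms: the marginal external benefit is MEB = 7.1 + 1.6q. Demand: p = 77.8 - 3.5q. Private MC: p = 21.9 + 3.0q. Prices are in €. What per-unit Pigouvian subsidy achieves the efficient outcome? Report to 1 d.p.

Social marginal cost = private MC − MEB = 14.8 + 1.4q.
Set SMC = demand: 14.8 + 1.4q = 77.8 - 3.5q → q* = 12.8571.
The Pigouvian subsidy equals MEB at q*: 7.1 + 1.6×12.8571 = 27.6714.

subsidy = €27.7 per unit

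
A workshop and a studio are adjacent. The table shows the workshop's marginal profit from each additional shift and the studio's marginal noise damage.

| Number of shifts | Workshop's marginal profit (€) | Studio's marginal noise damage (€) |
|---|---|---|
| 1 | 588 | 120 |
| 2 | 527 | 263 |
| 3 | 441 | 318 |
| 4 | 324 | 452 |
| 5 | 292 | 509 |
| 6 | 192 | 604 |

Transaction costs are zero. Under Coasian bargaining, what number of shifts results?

Bargaining reaches the level where marginal profit last exceeds marginal noise damage.
That holds through level 3 (441 ≥ 318) but not at 4 (324 < 452).

3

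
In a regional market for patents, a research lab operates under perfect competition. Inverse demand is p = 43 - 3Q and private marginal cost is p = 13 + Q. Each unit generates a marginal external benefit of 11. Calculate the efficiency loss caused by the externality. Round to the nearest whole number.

DWL = 15

Market equilibrium (private): 13 + Q = 43 - 3Q → Q_m = 7.5000.
Social marginal cost = private MC − MEB = 2 + Q.
Set SMC = demand: 2 + Q = 43 - 3Q → Q* = 10.2500.
The welfare-loss triangle has base |Q_m − Q*| and height MEB(Q_m) (the vertical gap between SMC and demand is zero at Q* and MEB at Q_m).
DWL = ½ × 2.7500 × 11.0000 = 15.1250.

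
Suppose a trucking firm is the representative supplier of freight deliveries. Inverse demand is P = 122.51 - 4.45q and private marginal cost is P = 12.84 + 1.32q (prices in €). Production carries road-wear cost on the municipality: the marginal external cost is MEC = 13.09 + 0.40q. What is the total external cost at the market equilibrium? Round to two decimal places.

€321.05

Market equilibrium (private): 12.84 + 1.32q = 122.51 - 4.45q → q_m = 19.0069.
Total external cost = ∫₀^{q_m} (13.09 + 0.40q) dq = 13.09×19.0069 + ½×0.40×19.0069² = 321.0528.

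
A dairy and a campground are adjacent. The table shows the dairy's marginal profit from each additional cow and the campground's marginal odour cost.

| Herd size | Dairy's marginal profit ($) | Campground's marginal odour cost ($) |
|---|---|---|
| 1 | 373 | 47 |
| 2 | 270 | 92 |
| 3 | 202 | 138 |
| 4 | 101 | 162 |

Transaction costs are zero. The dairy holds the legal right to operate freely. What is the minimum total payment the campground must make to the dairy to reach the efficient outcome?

$101

Left alone the dairy would choose level 4 (marginal profit stays positive).
Efficient level: k* = 3 (marginal profit ≥ marginal odour cost through 3).
The campground must at least cover the dairy's forgone profit from cutting 4→3: 101 = 101.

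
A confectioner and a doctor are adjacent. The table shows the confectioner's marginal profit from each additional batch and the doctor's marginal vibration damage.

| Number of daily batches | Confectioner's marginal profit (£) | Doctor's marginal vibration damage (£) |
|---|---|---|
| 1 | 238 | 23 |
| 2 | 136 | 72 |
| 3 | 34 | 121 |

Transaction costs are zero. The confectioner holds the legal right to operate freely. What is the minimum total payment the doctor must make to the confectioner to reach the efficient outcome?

Left alone the confectioner would choose level 3 (marginal profit stays positive).
Efficient level: k* = 2 (marginal profit ≥ marginal vibration damage through 2).
The doctor must at least cover the confectioner's forgone profit from cutting 3→2: 34 = 34.

£34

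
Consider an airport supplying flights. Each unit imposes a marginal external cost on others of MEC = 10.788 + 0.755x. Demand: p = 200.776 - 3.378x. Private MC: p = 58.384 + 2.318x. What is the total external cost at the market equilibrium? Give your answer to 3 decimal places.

Market equilibrium (private): 58.384 + 2.318x = 200.776 - 3.378x → x_m = 24.9986.
Total external cost = ∫₀^{x_m} (10.788 + 0.755x) dx = 10.788×24.9986 + ½×0.755×24.9986² = 505.5960.

505.596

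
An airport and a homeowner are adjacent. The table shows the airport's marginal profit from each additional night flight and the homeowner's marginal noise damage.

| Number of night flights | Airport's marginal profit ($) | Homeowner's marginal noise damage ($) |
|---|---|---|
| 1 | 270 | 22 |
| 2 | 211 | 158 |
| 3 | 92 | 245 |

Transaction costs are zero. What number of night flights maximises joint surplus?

2

Bargaining reaches the level where marginal profit last exceeds marginal noise damage.
That holds through level 2 (211 ≥ 158) but not at 3 (92 < 245).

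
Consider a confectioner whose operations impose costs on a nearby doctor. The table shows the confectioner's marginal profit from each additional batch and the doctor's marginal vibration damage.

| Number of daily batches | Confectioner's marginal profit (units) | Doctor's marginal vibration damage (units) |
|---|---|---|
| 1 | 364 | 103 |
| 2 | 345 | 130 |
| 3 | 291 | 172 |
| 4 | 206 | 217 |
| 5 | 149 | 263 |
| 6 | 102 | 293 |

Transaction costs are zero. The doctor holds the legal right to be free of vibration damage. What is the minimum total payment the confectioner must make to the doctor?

405

Efficient level: marginal profit ≥ marginal vibration damage through level 3, so k* = 3.
With the doctor holding the right, the confectioner must at least compensate total damage at k*: 103 + 130 + 172 = 405.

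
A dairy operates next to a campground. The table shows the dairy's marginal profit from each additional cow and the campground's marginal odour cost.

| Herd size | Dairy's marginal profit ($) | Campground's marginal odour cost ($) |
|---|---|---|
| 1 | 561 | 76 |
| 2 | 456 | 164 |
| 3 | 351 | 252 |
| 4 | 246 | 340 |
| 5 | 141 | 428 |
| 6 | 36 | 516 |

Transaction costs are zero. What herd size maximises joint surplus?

Bargaining reaches the level where marginal profit last exceeds marginal odour cost.
That holds through level 3 (351 ≥ 252) but not at 4 (246 < 340).

3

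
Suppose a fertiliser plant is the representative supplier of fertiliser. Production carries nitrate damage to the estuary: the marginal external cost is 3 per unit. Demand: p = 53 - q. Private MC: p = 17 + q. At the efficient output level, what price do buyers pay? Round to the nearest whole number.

Social marginal cost = private MC + MEC = 20 + q.
Set SMC = demand: 20 + q = 53 - q → q* = 16.5000.
Consumer price on the demand curve at q*: 53 − 1×16.5000 = 36.5000.

P = 37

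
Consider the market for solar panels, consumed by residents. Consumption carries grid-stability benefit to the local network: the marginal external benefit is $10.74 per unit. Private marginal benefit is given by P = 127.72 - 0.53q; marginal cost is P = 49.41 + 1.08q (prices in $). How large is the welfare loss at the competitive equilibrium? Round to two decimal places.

Market equilibrium (private): 49.41 + 1.08q = 127.72 - 0.53q → q_m = 48.6398.
Social marginal benefit = demand + MEB = 138.46 - 0.53q.
Set SMB = MC: 138.46 - 0.53q = 49.41 + 1.08q → q* = 55.3106.
The loss is the area between SMB and MC from q* to q_m; with linear curves that's a triangle of height MEB(q_m).
DWL = ½ × 6.6708 × 10.7400 = 35.8222.

DWL = $35.82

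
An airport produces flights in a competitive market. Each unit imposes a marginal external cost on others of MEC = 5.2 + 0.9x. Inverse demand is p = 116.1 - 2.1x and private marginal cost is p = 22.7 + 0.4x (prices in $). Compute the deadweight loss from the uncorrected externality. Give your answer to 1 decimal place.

DWL = $221.7

Market equilibrium (private): 22.7 + 0.4x = 116.1 - 2.1x → x_m = 37.3600.
Social marginal cost = private MC + MEC = 27.9 + 1.3x.
Set SMC = demand: 27.9 + 1.3x = 116.1 - 2.1x → x* = 25.9412.
Height of the DWL triangle at x_m is SMC(x_m) − demand(x_m) = MEC(x_m) = 38.8240.
DWL = ½ × 11.4188 × 38.8240 = 221.6617.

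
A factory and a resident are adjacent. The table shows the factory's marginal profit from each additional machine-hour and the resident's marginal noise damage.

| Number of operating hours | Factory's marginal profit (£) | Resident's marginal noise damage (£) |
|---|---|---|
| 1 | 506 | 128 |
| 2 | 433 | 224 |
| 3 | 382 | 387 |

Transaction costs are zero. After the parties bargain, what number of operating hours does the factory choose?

Bargaining reaches the level where marginal profit last exceeds marginal noise damage.
That holds through level 2 (433 ≥ 224) but not at 3 (382 < 387).

2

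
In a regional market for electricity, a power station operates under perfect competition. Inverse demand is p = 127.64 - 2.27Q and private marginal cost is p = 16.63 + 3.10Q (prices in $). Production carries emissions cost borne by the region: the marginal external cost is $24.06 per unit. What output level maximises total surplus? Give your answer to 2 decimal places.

Social marginal cost = private MC + MEC = 40.69 + 3.10Q.
Set SMC = demand: 40.69 + 3.10Q = 127.64 - 2.27Q → Q* = 16.1918.

Q* = 16.19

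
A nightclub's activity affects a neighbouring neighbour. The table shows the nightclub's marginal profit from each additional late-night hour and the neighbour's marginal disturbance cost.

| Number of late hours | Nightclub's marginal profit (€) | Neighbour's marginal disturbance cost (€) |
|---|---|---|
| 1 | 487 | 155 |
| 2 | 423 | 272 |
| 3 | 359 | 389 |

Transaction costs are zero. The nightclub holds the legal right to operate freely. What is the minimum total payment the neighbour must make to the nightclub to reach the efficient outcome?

€359

Left alone the nightclub would choose level 3 (marginal profit stays positive).
Efficient level: k* = 2 (marginal profit ≥ marginal disturbance cost through 2).
The neighbour must at least cover the nightclub's forgone profit from cutting 3→2: 359 = 359.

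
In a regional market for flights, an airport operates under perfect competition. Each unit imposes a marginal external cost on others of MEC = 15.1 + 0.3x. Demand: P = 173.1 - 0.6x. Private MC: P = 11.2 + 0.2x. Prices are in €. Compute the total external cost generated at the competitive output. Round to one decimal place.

Market equilibrium (private): 11.2 + 0.2x = 173.1 - 0.6x → x_m = 202.3750.
Total external cost = ∫₀^{x_m} (15.1 + 0.3x) dx = 15.1×202.3750 + ½×0.3×202.3750² = 9199.2086.

€9199.2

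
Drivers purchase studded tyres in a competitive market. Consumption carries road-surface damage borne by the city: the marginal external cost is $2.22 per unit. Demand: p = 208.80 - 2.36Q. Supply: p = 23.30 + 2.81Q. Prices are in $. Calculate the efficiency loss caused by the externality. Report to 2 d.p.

DWL = $0.48

Market equilibrium (private): 23.30 + 2.81Q = 208.80 - 2.36Q → Q_m = 35.8801.
Social marginal benefit = demand − MEC = 206.58 - 2.36Q.
Set SMB = MC: 206.58 - 2.36Q = 23.30 + 2.81Q → Q* = 35.4507.
The welfare-loss triangle has base |Q_m − Q*| and height MEC(Q_m) (the vertical gap between SMB and MC is zero at Q* and MEC at Q_m).
DWL = ½ × 0.4294 × 2.2200 = 0.4766.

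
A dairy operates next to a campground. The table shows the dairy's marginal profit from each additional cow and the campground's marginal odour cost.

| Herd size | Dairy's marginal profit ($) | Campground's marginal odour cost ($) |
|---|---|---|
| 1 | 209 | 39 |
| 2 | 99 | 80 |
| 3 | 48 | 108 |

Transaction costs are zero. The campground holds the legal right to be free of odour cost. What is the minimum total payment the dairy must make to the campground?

$119

Efficient level: marginal profit ≥ marginal odour cost through level 2, so k* = 2.
With the campground holding the right, the dairy must at least compensate total damage at k*: 39 + 80 = 119.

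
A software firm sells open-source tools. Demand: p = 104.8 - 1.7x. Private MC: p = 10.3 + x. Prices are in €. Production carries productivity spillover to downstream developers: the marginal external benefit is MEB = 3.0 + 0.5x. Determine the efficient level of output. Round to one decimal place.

Social marginal cost = private MC − MEB = 7.3 + 0.5x.
Set SMC = demand: 7.3 + 0.5x = 104.8 - 1.7x → x* = 44.3182.

x* = 44.3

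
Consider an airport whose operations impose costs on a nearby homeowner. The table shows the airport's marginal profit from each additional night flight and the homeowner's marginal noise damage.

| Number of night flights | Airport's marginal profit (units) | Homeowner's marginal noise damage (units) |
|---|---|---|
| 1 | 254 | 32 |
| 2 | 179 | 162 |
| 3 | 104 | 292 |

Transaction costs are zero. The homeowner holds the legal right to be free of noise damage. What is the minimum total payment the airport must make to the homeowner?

194

Efficient level: marginal profit ≥ marginal noise damage through level 2, so k* = 2.
With the homeowner holding the right, the airport must at least compensate total damage at k*: 32 + 162 = 194.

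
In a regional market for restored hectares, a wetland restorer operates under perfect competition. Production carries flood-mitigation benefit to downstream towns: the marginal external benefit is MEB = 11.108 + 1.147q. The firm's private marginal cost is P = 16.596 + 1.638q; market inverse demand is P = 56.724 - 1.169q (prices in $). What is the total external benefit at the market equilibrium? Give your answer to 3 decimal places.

$276.001

Market equilibrium (private): 16.596 + 1.638q = 56.724 - 1.169q → q_m = 14.2957.
Total external benefit = ∫₀^{q_m} (11.108 + 1.147q) dq = 11.108×14.2957 + ½×1.147×14.2957² = 276.0011.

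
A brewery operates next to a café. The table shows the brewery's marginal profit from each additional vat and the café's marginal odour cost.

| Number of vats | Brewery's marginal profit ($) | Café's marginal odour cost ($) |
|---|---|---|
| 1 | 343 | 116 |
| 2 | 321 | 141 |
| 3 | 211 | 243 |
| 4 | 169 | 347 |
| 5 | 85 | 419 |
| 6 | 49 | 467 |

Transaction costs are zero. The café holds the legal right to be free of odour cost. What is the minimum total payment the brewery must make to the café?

$257

Efficient level: marginal profit ≥ marginal odour cost through level 2, so k* = 2.
With the café holding the right, the brewery must at least compensate total damage at k*: 116 + 141 = 257.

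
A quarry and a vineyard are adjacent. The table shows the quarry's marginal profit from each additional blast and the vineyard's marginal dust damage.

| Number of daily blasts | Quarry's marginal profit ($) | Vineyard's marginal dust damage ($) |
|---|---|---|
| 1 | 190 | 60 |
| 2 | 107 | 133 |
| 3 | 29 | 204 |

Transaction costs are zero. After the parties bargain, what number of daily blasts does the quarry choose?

Bargaining reaches the level where marginal profit last exceeds marginal dust damage.
That holds through level 1 (190 ≥ 60) but not at 2 (107 < 133).

1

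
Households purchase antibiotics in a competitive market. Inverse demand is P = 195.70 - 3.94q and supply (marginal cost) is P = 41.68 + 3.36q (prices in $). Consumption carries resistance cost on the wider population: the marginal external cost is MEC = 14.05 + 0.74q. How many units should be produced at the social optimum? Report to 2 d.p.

Social marginal benefit = demand − MEC = 181.65 - 4.68q.
Set SMB = MC: 181.65 - 4.68q = 41.68 + 3.36q → q* = 17.4092.

q* = 17.41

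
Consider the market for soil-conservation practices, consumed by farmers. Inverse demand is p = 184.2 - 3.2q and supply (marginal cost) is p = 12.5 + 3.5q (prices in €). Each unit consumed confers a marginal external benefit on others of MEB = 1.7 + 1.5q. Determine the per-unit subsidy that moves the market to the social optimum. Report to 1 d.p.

subsidy = €51.7 per unit

Social marginal benefit = demand + MEB = 185.9 - 1.7q.
Set SMB = MC: 185.9 - 1.7q = 12.5 + 3.5q → q* = 33.3462.
The Pigouvian subsidy equals MEB at q*: 1.7 + 1.5×33.3462 = 51.7193.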